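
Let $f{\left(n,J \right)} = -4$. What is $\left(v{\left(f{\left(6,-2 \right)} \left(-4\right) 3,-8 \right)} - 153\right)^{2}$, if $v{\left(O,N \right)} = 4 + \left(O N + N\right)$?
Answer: $292681$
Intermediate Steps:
$v{\left(O,N \right)} = 4 + N + N O$ ($v{\left(O,N \right)} = 4 + \left(N O + N\right) = 4 + \left(N + N O\right) = 4 + N + N O$)
$\left(v{\left(f{\left(6,-2 \right)} \left(-4\right) 3,-8 \right)} - 153\right)^{2} = \left(\left(4 - 8 - 8 \left(-4\right) \left(-4\right) 3\right) - 153\right)^{2} = \left(\left(4 - 8 - 8 \cdot 16 \cdot 3\right) - 153\right)^{2} = \left(\left(4 - 8 - 384\right) - 153\right)^{2} = \left(-388 - 153\right)^{2} = \left(-541\right)^{2} = 292681$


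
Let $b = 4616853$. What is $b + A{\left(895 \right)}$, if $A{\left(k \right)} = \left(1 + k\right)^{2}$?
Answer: $5419669$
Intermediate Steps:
$b + A{\left(895 \right)} = 4616853 + \left(1 + 895\right)^{2} = 4616853 + 896^{2} = 4616853 + 802816 = 5419669$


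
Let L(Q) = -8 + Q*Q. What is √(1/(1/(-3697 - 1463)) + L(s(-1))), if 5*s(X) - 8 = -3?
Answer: I*√5167 ≈ 71.882*I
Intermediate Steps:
s(X) = 1 (s(X) = 8/5 + (⅕)*(-3) = 8/5 - ⅗ = 1)
L(Q) = -8 + Q²
√(1/(1/(-3697 - 1463)) + L(s(-1))) = √(1/(1/(-3697 - 1463)) + (-8 + 1²)) = √(1/(1/(-5160)) + (-8 + 1)) = √(1/(-1/5160) - 7) = √(-5160 - 7) = √(-5167) = I*√5167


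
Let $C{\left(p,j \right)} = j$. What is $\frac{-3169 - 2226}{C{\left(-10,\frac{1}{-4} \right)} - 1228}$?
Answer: $\frac{21580}{4913} \approx 4.3924$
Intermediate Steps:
$\frac{-3169 - 2226}{C{\left(-10,\frac{1}{-4} \right)} - 1228} = \frac{-3169 - 2226}{\frac{1}{-4} - 1228} = - \frac{5395}{- \frac{1}{4} - 1228} = - \frac{5395}{- \frac{4913}{4}} = \left(-5395\right) \left(- \frac{4}{4913}\right) = \frac{21580}{4913}$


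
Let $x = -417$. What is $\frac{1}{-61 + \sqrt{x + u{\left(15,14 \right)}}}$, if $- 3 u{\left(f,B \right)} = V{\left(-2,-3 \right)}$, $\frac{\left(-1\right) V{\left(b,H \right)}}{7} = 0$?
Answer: $- \frac{61}{4138} - \frac{i \sqrt{417}}{4138} \approx -0.014741 - 0.0049349 i$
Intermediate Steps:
$V{\left(b,H \right)} = 0$ ($V{\left(b,H \right)} = \left(-7\right) 0 = 0$)
$u{\left(f,B \right)} = 0$ ($u{\left(f,B \right)} = \left(- \frac{1}{3}\right) 0 = 0$)
$\frac{1}{-61 + \sqrt{x + u{\left(15,14 \right)}}} = \frac{1}{-61 + \sqrt{-417 + 0}} = \frac{1}{-61 + \sqrt{-417}} = \frac{1}{-61 + i \sqrt{417}}$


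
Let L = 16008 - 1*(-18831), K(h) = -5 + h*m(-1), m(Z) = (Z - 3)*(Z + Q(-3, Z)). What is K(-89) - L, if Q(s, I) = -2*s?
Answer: -33064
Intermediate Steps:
m(Z) = (-3 + Z)*(6 + Z) (m(Z) = (Z - 3)*(Z - 2*(-3)) = (-3 + Z)*(Z + 6) = (-3 + Z)*(6 + Z))
K(h) = -5 - 20*h (K(h) = -5 + h*(-18 + (-1)² + 3*(-1)) = -5 + h*(-18 + 1 - 3) = -5 + h*(-20) = -5 - 20*h)
L = 34839 (L = 16008 + 18831 = 34839)
K(-89) - L = (-5 - 20*(-89)) - 1*34839 = (-5 + 1780) - 34839 = 1775 - 34839 = -33064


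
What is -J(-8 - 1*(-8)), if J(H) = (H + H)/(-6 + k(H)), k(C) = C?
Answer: 0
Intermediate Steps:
J(H) = 2*H/(-6 + H) (J(H) = (H + H)/(-6 + H) = (2*H)/(-6 + H) = 2*H/(-6 + H))
-J(-8 - 1*(-8)) = -2*(-8 - 1*(-8))/(-6 + (-8 - 1*(-8))) = -2*(-8 + 8)/(-6 + (-8 + 8)) = -2*0/(-6 + 0) = -2*0/(-6) = -2*0*(-1)/6 = -1*0 = 0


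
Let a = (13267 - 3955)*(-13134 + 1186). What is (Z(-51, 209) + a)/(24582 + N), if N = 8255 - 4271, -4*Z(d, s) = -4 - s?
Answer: -6449839/1656 ≈ -3894.8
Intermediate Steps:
a = -111259776 (a = 9312*(-11948) = -111259776)
Z(d, s) = 1 + s/4 (Z(d, s) = -(-4 - s)/4 = 1 + s/4)
N = 3984
(Z(-51, 209) + a)/(24582 + N) = ((1 + (¼)*209) - 111259776)/(24582 + 3984) = ((1 + 209/4) - 111259776)/28566 = (213/4 - 111259776)*(1/28566) = -445038891/4*1/28566 = -6449839/1656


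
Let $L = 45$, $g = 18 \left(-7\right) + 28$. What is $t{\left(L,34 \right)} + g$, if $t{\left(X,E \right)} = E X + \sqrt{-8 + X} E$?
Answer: $1432 + 34 \sqrt{37} \approx 1638.8$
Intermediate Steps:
$g = -98$ ($g = -126 + 28 = -98$)
$t{\left(X,E \right)} = E X + E \sqrt{-8 + X}$
$t{\left(L,34 \right)} + g = 34 \left(45 + \sqrt{-8 + 45}\right) - 98 = 34 \left(45 + \sqrt{37}\right) - 98 = \left(1530 + 34 \sqrt{37}\right) - 98 = 1432 + 34 \sqrt{37}$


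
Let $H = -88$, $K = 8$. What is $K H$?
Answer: $-704$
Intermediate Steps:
$K H = 8 \left(-88\right) = -704$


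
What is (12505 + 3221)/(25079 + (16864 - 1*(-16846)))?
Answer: 15726/58789 ≈ 0.26750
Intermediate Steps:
(12505 + 3221)/(25079 + (16864 - 1*(-16846))) = 15726/(25079 + (16864 + 16846)) = 15726/(25079 + 33710) = 15726/58789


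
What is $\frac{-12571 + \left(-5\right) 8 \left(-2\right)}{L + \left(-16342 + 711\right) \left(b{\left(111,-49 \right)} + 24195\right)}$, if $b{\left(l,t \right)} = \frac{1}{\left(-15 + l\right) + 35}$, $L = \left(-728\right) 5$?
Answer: $\frac{1636321}{49543650366} \approx 3.3028 \cdot 10^{-5}$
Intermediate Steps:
$L = -3640$
$b{\left(l,t \right)} = \frac{1}{20 + l}$
$\frac{-12571 + \left(-5\right) 8 \left(-2\right)}{L + \left(-16342 + 711\right) \left(b{\left(111,-49 \right)} + 24195\right)} = \frac{-12571 + \left(-5\right) 8 \left(-2\right)}{-3640 + \left(-16342 + 711\right) \left(\frac{1}{20 + 111} + 24195\right)} = \frac{-12571 - -80}{-3640 - 15631 \left(\frac{1}{131} + 24195\right)} = \frac{-12571 + 80}{-3640 - 15631 \left(\frac{1}{131} + 24195\right)} = - \frac{12491}{-3640 - \frac{49543173526}{131}} = - \frac{12491}{- \frac{49543650366}{131}} = \left(-12491\right) \left(- \frac{131}{49543650366}\right) = \frac{1636321}{49543650366}$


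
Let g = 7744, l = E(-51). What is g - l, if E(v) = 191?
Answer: 7553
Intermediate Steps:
l = 191
g - l = 7744 - 1*191 = 7744 - 191 = 7553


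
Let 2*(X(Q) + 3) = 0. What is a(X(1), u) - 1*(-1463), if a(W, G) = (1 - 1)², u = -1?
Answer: 1463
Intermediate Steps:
X(Q) = -3 (X(Q) = -3 + (½)*0 = -3 + 0 = -3)
a(W, G) = 0 (a(W, G) = 0² = 0)
a(X(1), u) - 1*(-1463) = 0 - 1*(-1463) = 0 + 1463 = 1463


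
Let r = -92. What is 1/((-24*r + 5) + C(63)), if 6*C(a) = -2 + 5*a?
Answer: 6/13591 ≈ 0.00044147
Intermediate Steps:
C(a) = -⅓ + 5*a/6 (C(a) = (-2 + 5*a)/6 = -⅓ + 5*a/6)
1/((-24*r + 5) + C(63)) = 1/((-24*(-92) + 5) + (-⅓ + (⅚)*63)) = 1/((2208 + 5) + (-⅓ + 105/2)) = 1/(2213 + 313/6) = 1/(13591/6) = 6/13591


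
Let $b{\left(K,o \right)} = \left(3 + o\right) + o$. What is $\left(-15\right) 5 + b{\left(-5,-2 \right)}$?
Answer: $-76$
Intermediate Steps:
$b{\left(K,o \right)} = 3 + 2 o$
$\left(-15\right) 5 + b{\left(-5,-2 \right)} = \left(-15\right) 5 + \left(3 + 2 \left(-2\right)\right) = -75 + \left(3 - 4\right) = -75 - 1 = -76$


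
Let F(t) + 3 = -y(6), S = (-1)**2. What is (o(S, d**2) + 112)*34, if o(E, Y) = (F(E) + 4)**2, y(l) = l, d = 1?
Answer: 4658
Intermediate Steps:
S = 1
F(t) = -9 (F(t) = -3 - 1*6 = -3 - 6 = -9)
o(E, Y) = 25 (o(E, Y) = (-9 + 4)**2 = (-5)**2 = 25)
(o(S, d**2) + 112)*34 = (25 + 112)*34 = 137*34 = 4658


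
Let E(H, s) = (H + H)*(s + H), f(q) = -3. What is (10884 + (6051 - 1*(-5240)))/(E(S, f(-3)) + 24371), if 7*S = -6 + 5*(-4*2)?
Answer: 1086575/1200343 ≈ 0.90522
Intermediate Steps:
S = -46/7 (S = (-6 + 5*(-4*2))/7 = (-6 + 5*(-8))/7 = (-6 - 40)/7 = (1/7)*(-46) = -46/7 ≈ -6.5714)
E(H, s) = 2*H*(H + s) (E(H, s) = (2*H)*(H + s) = 2*H*(H + s))
(10884 + (6051 - 1*(-5240)))/(E(S, f(-3)) + 24371) = (10884 + (6051 - 1*(-5240)))/(2*(-46/7)*(-46/7 - 3) + 24371) = (10884 + (6051 + 5240))/(2*(-46/7)*(-67/7) + 24371) = (10884 + 11291)/(6164/49 + 24371) = 22175/(1200343/49) = 22175*(49/1200343) = 1086575/1200343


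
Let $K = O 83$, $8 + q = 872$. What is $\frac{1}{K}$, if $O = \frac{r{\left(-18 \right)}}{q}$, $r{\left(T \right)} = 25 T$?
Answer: $- \frac{48}{2075} \approx -0.023133$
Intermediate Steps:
$q = 864$ ($q = -8 + 872 = 864$)
$O = - \frac{25}{48}$ ($O = \frac{25 \left(-18\right)}{864} = \left(-450\right) \frac{1}{864} = - \frac{25}{48} \approx -0.52083$)
$K = - \frac{2075}{48}$ ($K = \left(- \frac{25}{48}\right) 83 = - \frac{2075}{48} \approx -43.229$)
$\frac{1}{K} = \frac{1}{- \frac{2075}{48}} = - \frac{48}{2075}$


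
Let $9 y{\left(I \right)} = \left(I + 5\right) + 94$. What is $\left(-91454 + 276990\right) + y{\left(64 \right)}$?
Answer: $\frac{1669987}{9} \approx 1.8555 \cdot 10^{5}$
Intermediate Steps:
$y{\left(I \right)} = 11 + \frac{I}{9}$ ($y{\left(I \right)} = \frac{\left(I + 5\right) + 94}{9} = \frac{\left(5 + I\right) + 94}{9} = \frac{99 + I}{9} = 11 + \frac{I}{9}$)
$\left(-91454 + 276990\right) + y{\left(64 \right)} = \left(-91454 + 276990\right) + \left(11 + \frac{1}{9} \cdot 64\right) = 185536 + \left(11 + \frac{64}{9}\right) = 185536 + \frac{163}{9} = \frac{1669987}{9}$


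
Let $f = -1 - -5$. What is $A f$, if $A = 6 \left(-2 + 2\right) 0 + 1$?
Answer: $4$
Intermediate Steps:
$f = 4$ ($f = -1 + 5 = 4$)
$A = 1$ ($A = 6 \cdot 0 \cdot 0 + 1 = 0 \cdot 0 + 1 = 0 + 1 = 1$)
$A f = 1 \cdot 4 = 4$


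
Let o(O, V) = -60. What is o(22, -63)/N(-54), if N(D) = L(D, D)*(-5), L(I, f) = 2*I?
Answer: -1/9 ≈ -0.11111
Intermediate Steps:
N(D) = -10*D (N(D) = (2*D)*(-5) = -10*D)
o(22, -63)/N(-54) = -60/((-10*(-54))) = -60/540 = -60*1/540 = -1/9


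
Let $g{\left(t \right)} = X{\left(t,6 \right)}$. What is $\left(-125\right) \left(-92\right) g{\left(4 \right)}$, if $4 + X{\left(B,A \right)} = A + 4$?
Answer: $69000$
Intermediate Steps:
$X{\left(B,A \right)} = A$ ($X{\left(B,A \right)} = -4 + \left(A + 4\right) = -4 + \left(4 + A\right) = A$)
$g{\left(t \right)} = 6$
$\left(-125\right) \left(-92\right) g{\left(4 \right)} = \left(-125\right) \left(-92\right) 6 = 11500 \cdot 6 = 69000$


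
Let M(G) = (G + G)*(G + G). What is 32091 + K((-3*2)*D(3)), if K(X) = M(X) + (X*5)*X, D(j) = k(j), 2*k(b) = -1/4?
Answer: 513537/16 ≈ 32096.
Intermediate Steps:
M(G) = 4*G² (M(G) = (2*G)*(2*G) = 4*G²)
k(b) = -⅛ (k(b) = (-1/4)/2 = (-1*¼)/2 = (½)*(-¼) = -⅛)
D(j) = -⅛
K(X) = 9*X² (K(X) = 4*X² + (X*5)*X = 4*X² + (5*X)*X = 4*X² + 5*X² = 9*X²)
32091 + K((-3*2)*D(3)) = 32091 + 9*(-3*2*(-⅛))² = 32091 + 9*(-6*(-⅛))² = 32091 + 9*(¾)² = 32091 + 9*(9/16) = 32091 + 81/16 = 513537/16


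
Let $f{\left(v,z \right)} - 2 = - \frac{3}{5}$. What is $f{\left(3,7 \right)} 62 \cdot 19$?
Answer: $\frac{8246}{5} \approx 1649.2$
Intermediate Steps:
$f{\left(v,z \right)} = \frac{7}{5}$ ($f{\left(v,z \right)} = 2 - \frac{3}{5} = \frac{7}{5}$)
$f{\left(3,7 \right)} 62 \cdot 19 = \frac{7}{5} \cdot 62 \cdot 19 = \frac{434}{5} \cdot 19 = \frac{8246}{5}$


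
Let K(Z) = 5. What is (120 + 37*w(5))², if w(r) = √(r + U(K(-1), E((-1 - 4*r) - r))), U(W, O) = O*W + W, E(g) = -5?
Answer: -6135 + 8880*I*√15 ≈ -6135.0 + 34392.0*I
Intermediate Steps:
U(W, O) = W + O*W
w(r) = √(-20 + r) (w(r) = √(r + 5*(1 - 5)) = √(r + 5*(-4)) = √(r - 20) = √(-20 + r))
(120 + 37*w(5))² = (120 + 37*√(-20 + 5))² = (120 + 37*√(-15))² = (120 + 37*(I*√15))² = (120 + 37*I*√15)²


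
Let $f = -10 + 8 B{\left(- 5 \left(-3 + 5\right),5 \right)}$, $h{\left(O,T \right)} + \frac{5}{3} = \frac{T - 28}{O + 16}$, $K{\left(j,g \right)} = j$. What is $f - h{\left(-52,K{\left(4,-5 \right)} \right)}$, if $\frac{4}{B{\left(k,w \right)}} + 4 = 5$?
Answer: $23$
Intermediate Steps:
$B{\left(k,w \right)} = 4$ ($B{\left(k,w \right)} = \frac{4}{-4 + 5} = \frac{4}{1} = 4 \cdot 1 = 4$)
$h{\left(O,T \right)} = - \frac{5}{3} + \frac{-28 + T}{16 + O}$ ($h{\left(O,T \right)} = - \frac{5}{3} + \frac{T - 28}{O + 16} = - \frac{5}{3} + \frac{-28 + T}{16 + O}$)
$f = 22$ ($f = -10 + 8 \cdot 4 = -10 + 32 = 22$)
$f - h{\left(-52,K{\left(4,-5 \right)} \right)} = 22 - \frac{-164 - -260 + 3 \cdot 4}{3 \left(16 - 52\right)} = 22 - \frac{-164 + 260 + 12}{3 \left(-36\right)} = 22 - \frac{1}{3} \left(- \frac{1}{36}\right) 108 = 22 - -1 = 22 + 1 = 23$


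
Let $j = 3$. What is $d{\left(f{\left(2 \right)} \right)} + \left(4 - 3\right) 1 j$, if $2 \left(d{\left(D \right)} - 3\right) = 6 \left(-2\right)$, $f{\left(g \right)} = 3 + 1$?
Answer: $0$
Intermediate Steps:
$f{\left(g \right)} = 4$
$d{\left(D \right)} = -3$ ($d{\left(D \right)} = 3 + \frac{6 \left(-2\right)}{2} = 3 + \frac{1}{2} \left(-12\right) = 3 - 6 = -3$)
$d{\left(f{\left(2 \right)} \right)} + \left(4 - 3\right) 1 j = -3 + \left(4 - 3\right) 1 \cdot 3 = -3 + 1 \cdot 1 \cdot 3 = -3 + 1 \cdot 3 = -3 + 3 = 0$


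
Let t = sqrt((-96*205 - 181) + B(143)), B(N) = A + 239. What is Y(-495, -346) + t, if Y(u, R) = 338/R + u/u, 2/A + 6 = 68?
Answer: 4/173 + I*sqrt(18856711)/31 ≈ 0.023121 + 140.08*I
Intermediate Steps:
A = 1/31 (A = 2/(-6 + 68) = 2/62 = 2*(1/62) = 1/31 ≈ 0.032258)
B(N) = 7410/31 (B(N) = 1/31 + 239 = 7410/31)
Y(u, R) = 1 + 338/R (Y(u, R) = 338/R + 1 = 1 + 338/R)
t = I*sqrt(18856711)/31 (t = sqrt((-96*205 - 181) + 7410/31) = sqrt((-19680 - 181) + 7410/31) = sqrt(-19861 + 7410/31) = sqrt(-608281/31) = I*sqrt(18856711)/31 ≈ 140.08*I)
Y(-495, -346) + t = (338 - 346)/(-346) + I*sqrt(18856711)/31 = -1/346*(-8) + I*sqrt(18856711)/31 = 4/173 + I*sqrt(18856711)/31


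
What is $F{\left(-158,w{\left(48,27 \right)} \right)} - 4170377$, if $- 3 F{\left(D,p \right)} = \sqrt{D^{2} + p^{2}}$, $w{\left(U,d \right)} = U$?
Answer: $-4170377 - \frac{2 \sqrt{6817}}{3} \approx -4.1704 \cdot 10^{6}$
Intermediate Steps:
$F{\left(D,p \right)} = - \frac{\sqrt{D^{2} + p^{2}}}{3}$
$F{\left(-158,w{\left(48,27 \right)} \right)} - 4170377 = - \frac{\sqrt{\left(-158\right)^{2} + 48^{2}}}{3} - 4170377 = - \frac{\sqrt{24964 + 2304}}{3} - 4170377 = - \frac{\sqrt{27268}}{3} - 4170377 = - \frac{2 \sqrt{6817}}{3} - 4170377 = -4170377 - \frac{2 \sqrt{6817}}{3}$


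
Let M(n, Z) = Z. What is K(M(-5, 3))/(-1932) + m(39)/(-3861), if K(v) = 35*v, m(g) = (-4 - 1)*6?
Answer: -5515/118404 ≈ -0.046578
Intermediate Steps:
m(g) = -30 (m(g) = -5*6 = -30)
K(M(-5, 3))/(-1932) + m(39)/(-3861) = (35*3)/(-1932) - 30/(-3861) = 105*(-1/1932) - 30*(-1/3861) = -5/92 + 10/1287 = -5515/118404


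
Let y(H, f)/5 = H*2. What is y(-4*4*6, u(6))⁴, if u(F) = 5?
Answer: 849346560000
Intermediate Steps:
y(H, f) = 10*H (y(H, f) = 5*(H*2) = 5*(2*H) = 10*H)
y(-4*4*6, u(6))⁴ = (10*(-4*4*6))⁴ = (10*(-16*6))⁴ = (10*(-96))⁴ = (-960)⁴ = 849346560000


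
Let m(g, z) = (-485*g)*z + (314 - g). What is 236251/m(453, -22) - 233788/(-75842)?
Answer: 573950943845/183286261691 ≈ 3.1314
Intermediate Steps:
m(g, z) = 314 - g - 485*g*z (m(g, z) = -485*g*z + (314 - g) = 314 - g - 485*g*z)
236251/m(453, -22) - 233788/(-75842) = 236251/(314 - 1*453 - 485*453*(-22)) - 233788/(-75842) = 236251/(314 - 453 + 4833510) - 233788*(-1/75842) = 236251/4833371 + 116894/37921 = 573950943845/183286261691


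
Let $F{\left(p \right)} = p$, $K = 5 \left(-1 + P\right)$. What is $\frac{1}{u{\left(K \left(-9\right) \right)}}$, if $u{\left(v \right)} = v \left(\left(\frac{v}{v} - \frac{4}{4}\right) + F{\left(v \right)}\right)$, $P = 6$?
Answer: $\frac{1}{50625} \approx 1.9753 \cdot 10^{-5}$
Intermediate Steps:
$K = 25$ ($K = 5 \left(-1 + 6\right) = 5 \cdot 5 = 25$)
$u{\left(v \right)} = v^{2}$ ($u{\left(v \right)} = v \left(\left(\frac{v}{v} - \frac{4}{4}\right) + v\right) = v \left(\left(1 - 1\right) + v\right) = v \left(0 + v\right) = v v = v^{2}$)
$\frac{1}{u{\left(K \left(-9\right) \right)}} = \frac{1}{\left(25 \left(-9\right)\right)^{2}} = \frac{1}{\left(-225\right)^{2}} = \frac{1}{50625}$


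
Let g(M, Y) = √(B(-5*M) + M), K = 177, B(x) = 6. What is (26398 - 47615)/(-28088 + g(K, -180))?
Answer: 595943096/788935561 + 21217*√183/788935561 ≈ 0.75574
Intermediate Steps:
g(M, Y) = √(6 + M)
(26398 - 47615)/(-28088 + g(K, -180)) = (26398 - 47615)/(-28088 + √(6 + 177)) = -21217/(-28088 + √183)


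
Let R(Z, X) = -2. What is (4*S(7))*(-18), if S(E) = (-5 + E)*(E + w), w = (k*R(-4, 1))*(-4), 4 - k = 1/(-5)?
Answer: -29232/5 ≈ -5846.4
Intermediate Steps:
k = 21/5 (k = 4 - 1/(-5) = 4 - 1*(-1/5) = 4 + 1/5 = 21/5 ≈ 4.2000)
w = 168/5 (w = ((21/5)*(-2))*(-4) = -42/5*(-4) = 168/5 ≈ 33.600)
S(E) = (-5 + E)*(168/5 + E) (S(E) = (-5 + E)*(E + 168/5) = (-5 + E)*(168/5 + E))
(4*S(7))*(-18) = (4*(-168 + 7**2 + (143/5)*7))*(-18) = (4*(-168 + 49 + 1001/5))*(-18) = (4*(406/5))*(-18) = (1624/5)*(-18) = -29232/5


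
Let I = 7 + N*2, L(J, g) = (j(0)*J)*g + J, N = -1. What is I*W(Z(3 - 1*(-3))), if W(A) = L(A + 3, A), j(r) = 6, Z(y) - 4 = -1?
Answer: 570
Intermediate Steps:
Z(y) = 3 (Z(y) = 4 - 1 = 3)
L(J, g) = J + 6*J*g (L(J, g) = (6*J)*g + J = 6*J*g + J = J + 6*J*g)
W(A) = (1 + 6*A)*(3 + A) (W(A) = (A + 3)*(1 + 6*A) = (3 + A)*(1 + 6*A) = (1 + 6*A)*(3 + A))
I = 5 (I = 7 - 1*2 = 7 - 2 = 5)
I*W(Z(3 - 1*(-3))) = 5*((1 + 6*3)*(3 + 3)) = 5*((1 + 18)*6) = 5*(19*6) = 5*114 = 570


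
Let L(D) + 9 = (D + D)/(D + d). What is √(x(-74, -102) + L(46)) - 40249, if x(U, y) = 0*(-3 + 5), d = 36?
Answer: -40249 + I*√13243/41 ≈ -40249.0 + 2.8068*I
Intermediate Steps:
x(U, y) = 0 (x(U, y) = 0*2 = 0)
L(D) = -9 + 2*D/(36 + D) (L(D) = -9 + (D + D)/(D + 36) = -9 + (2*D)/(36 + D) = -9 + 2*D/(36 + D))
√(x(-74, -102) + L(46)) - 40249 = √(0 + (-324 - 7*46)/(36 + 46)) - 40249 = √(0 + (-324 - 322)/82) - 40249 = √(0 + (1/82)*(-646)) - 40249 = √(0 - 323/41) - 40249 = √(-323/41) - 40249 = I*√13243/41 - 40249 = -40249 + I*√13243/41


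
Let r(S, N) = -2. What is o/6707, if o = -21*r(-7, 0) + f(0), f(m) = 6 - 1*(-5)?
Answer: 53/6707 ≈ 0.0079022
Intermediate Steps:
f(m) = 11 (f(m) = 6 + 5 = 11)
o = 53 (o = -21*(-2) + 11 = 42 + 11 = 53)
o/6707 = 53/6707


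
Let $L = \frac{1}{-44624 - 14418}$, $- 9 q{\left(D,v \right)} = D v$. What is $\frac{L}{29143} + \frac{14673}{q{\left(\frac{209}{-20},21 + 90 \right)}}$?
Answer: $\frac{1514835536454547}{13305871559398} \approx 113.85$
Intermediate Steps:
$q{\left(D,v \right)} = - \frac{D v}{9}$
$L = - \frac{1}{59042}$ ($L = \frac{1}{-44624 - 14418} = \frac{1}{-59042} = - \frac{1}{59042} \approx -1.6937 \cdot 10^{-5}$)
$\frac{L}{29143} + \frac{14673}{q{\left(\frac{209}{-20},21 + 90 \right)}} = - \frac{1}{59042 \cdot 29143} + \frac{14673}{\left(- \frac{1}{9}\right) \frac{209}{-20} \left(21 + 90\right)} = \left(- \frac{1}{59042}\right) \frac{1}{29143} + \frac{14673}{\left(- \frac{1}{9}\right) 209 \left(- \frac{1}{20}\right) 111} = - \frac{1}{1720661006} + \frac{14673}{\left(- \frac{1}{9}\right) \left(- \frac{209}{20}\right) 111} = - \frac{1}{1720661006} + \frac{14673}{\frac{7733}{60}} = - \frac{1}{1720661006} + 14673 \cdot \frac{60}{7733} = - \frac{1}{1720661006} + \frac{880380}{7733} = \frac{1514835536454547}{13305871559398}$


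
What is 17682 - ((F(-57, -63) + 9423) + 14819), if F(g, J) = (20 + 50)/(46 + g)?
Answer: -72090/11 ≈ -6553.6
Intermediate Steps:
F(g, J) = 70/(46 + g)
17682 - ((F(-57, -63) + 9423) + 14819) = 17682 - ((70/(46 - 57) + 9423) + 14819) = 17682 - ((70/(-11) + 9423) + 14819) = 17682 - ((70*(-1/11) + 9423) + 14819) = 17682 - ((-70/11 + 9423) + 14819) = 17682 - (103583/11 + 14819) = 17682 - 1*266592/11 = 17682 - 266592/11 = -72090/11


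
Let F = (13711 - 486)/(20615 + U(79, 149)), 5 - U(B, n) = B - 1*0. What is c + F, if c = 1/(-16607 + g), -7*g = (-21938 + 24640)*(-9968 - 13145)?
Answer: 13085421224/20324203439 ≈ 0.64383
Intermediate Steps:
g = 8921618 (g = -(-21938 + 24640)*(-9968 - 13145)/7 = -386*(-23113) = -⅐*(-62451326) = 8921618)
U(B, n) = 5 - B (U(B, n) = 5 - (B - 1*0) = 5 - (B + 0) = 5 - B)
c = 1/8905011 (c = 1/(-16607 + 8921618) = 1/8905011 ≈ 1.1230e-7)
F = 13225/20541 (F = (13711 - 486)/(20615 + (5 - 1*79)) = 13225/(20615 + (5 - 79)) = 13225/(20615 - 74) = 13225/20541 ≈ 0.64383)
c + F = 1/8905011 + 13225/20541 = 13085421224/20324203439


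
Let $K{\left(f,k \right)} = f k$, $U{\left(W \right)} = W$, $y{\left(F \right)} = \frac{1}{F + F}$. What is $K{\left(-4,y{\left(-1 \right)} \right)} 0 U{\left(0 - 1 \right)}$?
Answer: $0$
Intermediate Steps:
$y{\left(F \right)} = \frac{1}{2 F}$
$K{\left(-4,y{\left(-1 \right)} \right)} 0 U{\left(0 - 1 \right)} = - 4 \frac{1}{2 \left(-1\right)} 0 \left(0 - 1\right) = - 4 \cdot \frac{1}{2} \left(-1\right) 0 \left(-1\right) = \left(-4\right) \left(- \frac{1}{2}\right) 0 \left(-1\right) = 2 \cdot 0 \left(-1\right) = 0 \left(-1\right) = 0$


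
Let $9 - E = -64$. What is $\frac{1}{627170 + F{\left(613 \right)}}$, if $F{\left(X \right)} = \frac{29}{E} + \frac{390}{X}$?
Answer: $\frac{44749}{28065276577} \approx 1.5945 \cdot 10^{-6}$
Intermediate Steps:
$E = 73$ ($E = 9 - -64 = 9 + 64 = 73$)
$F{\left(X \right)} = \frac{29}{73} + \frac{390}{X}$
$\frac{1}{627170 + F{\left(613 \right)}} = \frac{1}{627170 + \left(\frac{29}{73} + \frac{390}{613}\right)} = \frac{1}{627170 + \frac{46247}{44749}} = \frac{1}{\frac{28065276577}{44749}} = \frac{44749}{28065276577}$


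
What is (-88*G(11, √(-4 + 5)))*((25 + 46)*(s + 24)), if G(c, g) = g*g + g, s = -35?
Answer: 137456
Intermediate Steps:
G(c, g) = g + g² (G(c, g) = g² + g = g + g²)
(-88*G(11, √(-4 + 5)))*((25 + 46)*(s + 24)) = (-88*√(-4 + 5)*(1 + √(-4 + 5)))*((25 + 46)*(-35 + 24)) = (-88*√1*(1 + √1))*(71*(-11)) = -88*(1 + 1)*(-781) = -88*2*(-781) = -176*(-781) = 137456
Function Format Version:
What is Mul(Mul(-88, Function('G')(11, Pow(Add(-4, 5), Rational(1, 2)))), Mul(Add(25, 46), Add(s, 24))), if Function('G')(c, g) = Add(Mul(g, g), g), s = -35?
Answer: 137456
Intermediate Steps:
Function('G')(c, g) = Add(g, Pow(g, 2)) (Function('G')(c, g) = Add(Pow(g, 2), g) = Add(g, Pow(g, 2)))
Mul(Mul(-88, Function('G')(11, Pow(Add(-4, 5), Rational(1, 2)))), Mul(Add(25, 46), Add(s, 24))) = Mul(Mul(-88, Mul(Pow(Add(-4, 5), Rational(1, 2)), Add(1, Pow(Add(-4, 5), Rational(1, 2))))), Mul(Add(25, 46), Add(-35, 24))) = Mul(Mul(-88, Mul(Pow(1, Rational(1, 2)), Add(1, Pow(1, Rational(1, 2))))), Mul(71, -11)) = Mul(Mul(-88, Mul(1, Add(1, 1))), -781) = Mul(Mul(-88, Mul(1, 2)), -781) = Mul(Mul(-88, 2), -781) = Mul(-176, -781) = 137456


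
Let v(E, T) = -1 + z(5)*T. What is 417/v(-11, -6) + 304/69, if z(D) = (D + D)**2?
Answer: 153931/41469 ≈ 3.7120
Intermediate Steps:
z(D) = 4*D**2 (z(D) = (2*D)**2 = 4*D**2)
v(E, T) = -1 + 100*T (v(E, T) = -1 + (4*5**2)*T = -1 + (4*25)*T = -1 + 100*T)
417/v(-11, -6) + 304/69 = 417/(-1 + 100*(-6)) + 304/69 = 417/(-1 - 600) + 304*(1/69) = 417/(-601) + 304/69 = 417*(-1/601) + 304/69 = -417/601 + 304/69 = 153931/41469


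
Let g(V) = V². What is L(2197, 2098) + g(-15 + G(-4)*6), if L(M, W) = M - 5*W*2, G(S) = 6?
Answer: -18342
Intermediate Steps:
L(M, W) = M - 10*W
L(2197, 2098) + g(-15 + G(-4)*6) = (2197 - 10*2098) + (-15 + 6*6)² = (2197 - 20980) + (-15 + 36)² = -18783 + 21² = -18783 + 441 = -18342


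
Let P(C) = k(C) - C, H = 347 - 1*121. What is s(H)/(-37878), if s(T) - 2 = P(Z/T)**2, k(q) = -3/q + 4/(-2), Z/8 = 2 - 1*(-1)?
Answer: -62891483/2579542304 ≈ -0.024381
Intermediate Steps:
Z = 24 (Z = 8*(2 - 1*(-1)) = 8*(2 + 1) = 8*3 = 24)
k(q) = -2 - 3/q (k(q) = -3/q + 4*(-1/2) = -3/q - 2 = -2 - 3/q)
H = 226 (H = 347 - 121 = 226)
P(C) = -2 - C - 3/C (P(C) = (-2 - 3/C) - C = -2 - C - 3/C)
s(T) = 2 + (-2 - 24/T - T/8)**2 (s(T) = 2 + (-2 - 24/T - 3*T/24)**2 = 2 + (-2 - 24/T - T/8)**2)
s(H)/(-37878) = (2 + (1/64)*(192 + 226**2 + 16*226)**2/226**2)/(-37878) = (2 + (1/64)*(1/51076)*(192 + 51076 + 3616)**2)*(-1/37878) = (2 + (1/64)*(1/51076)*54884**2)*(-1/37878) = (2 + (1/64)*(1/51076)*3012253456)*(-1/37878) = (2 + 188265841/204304)*(-1/37878) = (188674449/204304)*(-1/37878) = -62891483/2579542304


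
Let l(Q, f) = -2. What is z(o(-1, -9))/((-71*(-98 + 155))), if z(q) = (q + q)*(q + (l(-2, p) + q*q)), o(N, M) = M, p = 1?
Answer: 420/1349 ≈ 0.31134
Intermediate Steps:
z(q) = 2*q*(-2 + q + q²) (z(q) = (q + q)*(q + (-2 + q*q)) = (2*q)*(q + (-2 + q²)) = (2*q)*(-2 + q + q²) = 2*q*(-2 + q + q²))
z(o(-1, -9))/((-71*(-98 + 155))) = (2*(-9)*(-2 - 9 + (-9)²))/((-71*(-98 + 155))) = (2*(-9)*(-2 - 9 + 81))/((-71*57)) = (2*(-9)*70)/(-4047) = -1260*(-1/4047) = 420/1349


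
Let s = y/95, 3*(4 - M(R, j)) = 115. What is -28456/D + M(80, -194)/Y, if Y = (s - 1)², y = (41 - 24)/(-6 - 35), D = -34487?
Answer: -52583473317233/1583340657984 ≈ -33.210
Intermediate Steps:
M(R, j) = -103/3 (M(R, j) = 4 - ⅓*115 = 4 - 115/3 = -103/3)
y = -17/41 (y = 17/(-41) = 17*(-1/41) = -17/41 ≈ -0.41463)
s = -17/3895 (s = -17/41/95 = -17/41*1/95 = -17/3895 ≈ -0.0043646)
Y = 15303744/15171025 (Y = (-17/3895 - 1)² = (-3912/3895)² = 15303744/15171025 ≈ 1.0087)
-28456/D + M(80, -194)/Y = -28456/(-34487) - 103/(3*15303744/15171025) = -28456*(-1/34487) - 103/3*15171025/15303744 = 28456/34487 - 1562615575/45911232 = -52583473317233/1583340657984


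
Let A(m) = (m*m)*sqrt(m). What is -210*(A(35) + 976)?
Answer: -204960 - 257250*sqrt(35) ≈ -1.7269e+6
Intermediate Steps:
A(m) = m**(5/2) (A(m) = m**2*sqrt(m) = m**(5/2))
-210*(A(35) + 976) = -210*(35**(5/2) + 976) = -210*(1225*sqrt(35) + 976) = -210*(976 + 1225*sqrt(35)) = -204960 - 257250*sqrt(35)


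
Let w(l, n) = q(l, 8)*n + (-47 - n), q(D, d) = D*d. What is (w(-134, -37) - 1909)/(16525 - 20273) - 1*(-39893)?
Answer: 149481219/3748 ≈ 39883.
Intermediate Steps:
w(l, n) = -47 - n + 8*l*n (w(l, n) = (l*8)*n + (-47 - n) = (8*l)*n + (-47 - n) = 8*l*n + (-47 - n) = -47 - n + 8*l*n)
(w(-134, -37) - 1909)/(16525 - 20273) - 1*(-39893) = ((-47 - 1*(-37) + 8*(-134)*(-37)) - 1909)/(16525 - 20273) - 1*(-39893) = ((-47 + 37 + 39664) - 1909)/(-3748) + 39893 = (39654 - 1909)*(-1/3748) + 39893 = 37745*(-1/3748) + 39893 = -37745/3748 + 39893 = 149481219/3748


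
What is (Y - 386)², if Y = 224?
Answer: 26244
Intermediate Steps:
(Y - 386)² = (224 - 386)² = (-162)² = 26244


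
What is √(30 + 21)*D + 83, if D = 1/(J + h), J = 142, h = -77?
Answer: 83 + √51/65 ≈ 83.110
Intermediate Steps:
D = 1/65 (D = 1/(142 - 77) = 1/65 ≈ 0.015385)
√(30 + 21)*D + 83 = √(30 + 21)*(1/65) + 83 = √51*(1/65) + 83 = √51/65 + 83 = 83 + √51/65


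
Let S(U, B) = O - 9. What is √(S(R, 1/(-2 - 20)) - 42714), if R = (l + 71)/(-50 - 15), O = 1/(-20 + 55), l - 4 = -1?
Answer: 2*I*√13083910/35 ≈ 206.7*I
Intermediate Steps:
l = 3 (l = 4 - 1 = 3)
O = 1/35 ≈ 0.028571
R = -74/65 (R = (3 + 71)/(-50 - 15) = 74/(-65) = 74*(-1/65) = -74/65 ≈ -1.1385)
S(U, B) = -314/35 (S(U, B) = 1/35 - 9 = -314/35)
√(S(R, 1/(-2 - 20)) - 42714) = √(-314/35 - 42714) = √(-1495304/35) = 2*I*√13083910/35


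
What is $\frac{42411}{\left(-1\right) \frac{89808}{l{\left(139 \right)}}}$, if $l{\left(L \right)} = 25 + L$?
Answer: $- \frac{579617}{7484} \approx -77.448$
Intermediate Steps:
$\frac{42411}{\left(-1\right) \frac{89808}{l{\left(139 \right)}}} = \frac{42411}{\left(-1\right) \frac{89808}{25 + 139}} = \frac{42411}{\left(-1\right) \frac{89808}{164}} = \frac{42411}{\left(-1\right) 89808 \cdot \frac{1}{164}} = \frac{42411}{\left(-1\right) \frac{22452}{41}} = \frac{42411}{- \frac{22452}{41}} = 42411 \left(- \frac{41}{22452}\right) = - \frac{579617}{7484}$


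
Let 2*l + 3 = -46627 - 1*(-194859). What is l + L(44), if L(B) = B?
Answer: 148317/2 ≈ 74159.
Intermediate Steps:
l = 148229/2 (l = -3/2 + (-46627 - 1*(-194859))/2 = -3/2 + (-46627 + 194859)/2 = -3/2 + (½)*148232 = -3/2 + 74116 = 148229/2 ≈ 74115.)
l + L(44) = 148229/2 + 44 = 148317/2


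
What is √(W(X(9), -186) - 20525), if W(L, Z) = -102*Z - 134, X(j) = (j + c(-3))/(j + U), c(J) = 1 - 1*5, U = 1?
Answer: I*√1687 ≈ 41.073*I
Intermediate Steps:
c(J) = -4 (c(J) = 1 - 5 = -4)
X(j) = (-4 + j)/(1 + j) (X(j) = (j - 4)/(j + 1) = (-4 + j)/(1 + j))
W(L, Z) = -134 - 102*Z
√(W(X(9), -186) - 20525) = √((-134 - 102*(-186)) - 20525) = √((-134 + 18972) - 20525) = √(18838 - 20525) = √(-1687) = I*√1687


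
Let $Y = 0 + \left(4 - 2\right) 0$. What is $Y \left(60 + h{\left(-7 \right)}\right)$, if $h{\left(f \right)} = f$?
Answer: $0$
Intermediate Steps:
$Y = 0$ ($Y = 0 + 2 \cdot 0 = 0 + 0 = 0$)
$Y \left(60 + h{\left(-7 \right)}\right) = 0 \left(60 - 7\right) = 0 \cdot 53 = 0$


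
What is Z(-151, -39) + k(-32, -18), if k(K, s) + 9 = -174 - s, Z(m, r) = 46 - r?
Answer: -80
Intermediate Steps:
k(K, s) = -183 - s (k(K, s) = -9 + (-174 - s) = -183 - s)
Z(-151, -39) + k(-32, -18) = (46 - 1*(-39)) + (-183 - 1*(-18)) = (46 + 39) + (-183 + 18) = 85 - 165 = -80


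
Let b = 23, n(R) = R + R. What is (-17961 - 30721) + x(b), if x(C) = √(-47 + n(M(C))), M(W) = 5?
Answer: -48682 + I*√37 ≈ -48682.0 + 6.0828*I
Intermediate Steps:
n(R) = 2*R
x(C) = I*√37 (x(C) = √(-47 + 2*5) = √(-47 + 10) = √(-37) = I*√37)
(-17961 - 30721) + x(b) = (-17961 - 30721) + I*√37 = -48682 + I*√37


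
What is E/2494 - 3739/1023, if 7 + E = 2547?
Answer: -3363323/1275681 ≈ -2.6365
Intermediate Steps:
E = 2540 (E = -7 + 2547 = 2540)
E/2494 - 3739/1023 = 2540/2494 - 3739/1023 = 2540*(1/2494) - 3739*1/1023 = 1270/1247 - 3739/1023 = -3363323/1275681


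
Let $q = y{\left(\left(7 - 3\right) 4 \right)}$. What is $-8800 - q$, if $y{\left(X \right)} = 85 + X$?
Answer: $-8901$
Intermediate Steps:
$q = 101$ ($q = 85 + \left(7 - 3\right) 4 = 85 + 4 \cdot 4 = 85 + 16 = 101$)
$-8800 - q = -8800 - 101 = -8901$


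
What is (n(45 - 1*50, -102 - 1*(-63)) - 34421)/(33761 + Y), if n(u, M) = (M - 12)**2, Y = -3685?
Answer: -7955/7519 ≈ -1.0580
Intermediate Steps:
n(u, M) = (-12 + M)**2
(n(45 - 1*50, -102 - 1*(-63)) - 34421)/(33761 + Y) = ((-12 + (-102 - 1*(-63)))**2 - 34421)/(33761 - 3685) = ((-12 + (-102 + 63))**2 - 34421)/30076 = ((-12 - 39)**2 - 34421)*(1/30076) = ((-51)**2 - 34421)*(1/30076) = (2601 - 34421)*(1/30076) = -31820*1/30076 = -7955/7519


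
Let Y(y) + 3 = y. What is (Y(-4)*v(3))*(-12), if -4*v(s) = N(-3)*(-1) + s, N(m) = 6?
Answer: 63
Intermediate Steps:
Y(y) = -3 + y
v(s) = 3/2 - s/4 (v(s) = -(6*(-1) + s)/4 = -(-6 + s)/4 = 3/2 - s/4)
(Y(-4)*v(3))*(-12) = ((-3 - 4)*(3/2 - ¼*3))*(-12) = -7*(3/2 - ¾)*(-12) = -7*¾*(-12) = -21/4*(-12) = 63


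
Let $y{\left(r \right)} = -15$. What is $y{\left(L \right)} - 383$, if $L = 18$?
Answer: $-398$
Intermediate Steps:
$y{\left(L \right)} - 383 = -15 - 383 = -398$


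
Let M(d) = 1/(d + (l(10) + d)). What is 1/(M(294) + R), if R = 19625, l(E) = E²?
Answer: 688/13502001 ≈ 5.0955e-5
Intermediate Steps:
M(d) = 1/(100 + 2*d) (M(d) = 1/(d + (10² + d)) = 1/(d + (100 + d)) = 1/(100 + 2*d))
1/(M(294) + R) = 1/(1/(2*(50 + 294)) + 19625) = 1/((½)/344 + 19625) = 1/((½)*(1/344) + 19625) = 1/(1/688 + 19625) = 1/(13502001/688) = 688/13502001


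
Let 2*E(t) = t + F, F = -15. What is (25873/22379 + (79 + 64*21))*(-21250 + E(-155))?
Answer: -679971838650/22379 ≈ -3.0384e+7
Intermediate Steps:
E(t) = -15/2 + t/2 (E(t) = (t - 15)/2 = (-15 + t)/2 = -15/2 + t/2)
(25873/22379 + (79 + 64*21))*(-21250 + E(-155)) = (25873/22379 + (79 + 64*21))*(-21250 + (-15/2 + (½)*(-155))) = (25873*(1/22379) + (79 + 1344))*(-21250 + (-15/2 - 155/2)) = (25873/22379 + 1423)*(-21250 - 85) = (31871190/22379)*(-21335) = -679971838650/22379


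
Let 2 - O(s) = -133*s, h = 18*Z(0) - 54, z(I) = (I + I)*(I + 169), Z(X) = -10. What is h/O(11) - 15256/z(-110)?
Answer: 965636/950785 ≈ 1.0156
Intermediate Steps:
z(I) = 2*I*(169 + I) (z(I) = (2*I)*(169 + I) = 2*I*(169 + I))
h = -234 (h = 18*(-10) - 54 = -180 - 54 = -234)
O(s) = 2 + 133*s (O(s) = 2 - (-133)*s = 2 + 133*s)
h/O(11) - 15256/z(-110) = -234/(2 + 133*11) - 15256*(-1/(220*(169 - 110))) = -234/(2 + 1463) - 15256/(2*(-110)*59) = -234/1465 - 15256/(-12980) = -234*1/1465 - 15256*(-1/12980) = -234/1465 + 3814/3245 = 965636/950785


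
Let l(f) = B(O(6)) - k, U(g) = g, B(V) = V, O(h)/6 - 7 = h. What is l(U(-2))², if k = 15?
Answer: 3969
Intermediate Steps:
O(h) = 42 + 6*h
l(f) = 63 (l(f) = (42 + 6*6) - 1*15 = (42 + 36) - 15 = 78 - 15 = 63)
l(U(-2))² = 63² = 3969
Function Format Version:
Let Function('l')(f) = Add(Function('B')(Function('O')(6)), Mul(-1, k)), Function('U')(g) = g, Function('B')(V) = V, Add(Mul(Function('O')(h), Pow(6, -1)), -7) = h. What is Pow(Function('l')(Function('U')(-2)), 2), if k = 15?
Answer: 3969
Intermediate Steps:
Function('O')(h) = Add(42, Mul(6, h))
Function('l')(f) = 63 (Function('l')(f) = Add(Add(42, Mul(6, 6)), Mul(-1, 15)) = Add(Add(42, 36), -15) = Add(78, -15) = 63)
Pow(Function('l')(Function('U')(-2)), 2) = Pow(63, 2) = 3969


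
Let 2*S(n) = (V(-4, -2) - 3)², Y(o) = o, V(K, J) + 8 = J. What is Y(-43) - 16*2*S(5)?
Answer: -2747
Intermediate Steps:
V(K, J) = -8 + J
S(n) = 169/2 (S(n) = ((-8 - 2) - 3)²/2 = (-10 - 3)²/2 = (½)*(-13)² = (½)*169 = 169/2)
Y(-43) - 16*2*S(5) = -43 - 16*2*169/2 = -43 - 32*169/2 = -43 - 1*2704 = -43 - 2704 = -2747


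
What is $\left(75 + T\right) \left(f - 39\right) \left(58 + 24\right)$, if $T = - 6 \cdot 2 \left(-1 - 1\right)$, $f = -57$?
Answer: $-779328$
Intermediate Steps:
$T = 24$ ($T = - 6 \cdot 2 \left(-2\right) = \left(-6\right) \left(-4\right) = 24$)
$\left(75 + T\right) \left(f - 39\right) \left(58 + 24\right) = \left(75 + 24\right) \left(-57 - 39\right) \left(58 + 24\right) = 99 \left(\left(-96\right) 82\right) = 99 \left(-7872\right) = -779328$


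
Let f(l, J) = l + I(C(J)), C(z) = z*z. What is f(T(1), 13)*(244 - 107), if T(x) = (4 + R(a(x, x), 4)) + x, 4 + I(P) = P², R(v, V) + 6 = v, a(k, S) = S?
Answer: 3912309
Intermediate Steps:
C(z) = z²
R(v, V) = -6 + v
I(P) = -4 + P²
T(x) = -2 + 2*x (T(x) = (4 + (-6 + x)) + x = (-2 + x) + x = -2 + 2*x)
f(l, J) = -4 + l + J⁴ (f(l, J) = l + (-4 + (J²)²) = l + (-4 + J⁴) = -4 + l + J⁴)
f(T(1), 13)*(244 - 107) = (-4 + (-2 + 2*1) + 13⁴)*(244 - 107) = (-4 + (-2 + 2) + 28561)*137 = (-4 + 0 + 28561)*137 = 28557*137 = 3912309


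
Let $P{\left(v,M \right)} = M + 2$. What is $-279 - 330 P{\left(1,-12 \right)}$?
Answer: $3021$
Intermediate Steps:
$P{\left(v,M \right)} = 2 + M$
$-279 - 330 P{\left(1,-12 \right)} = -279 - 330 \left(2 - 12\right) = -279 - -3300 = -279 + 3300 = 3021$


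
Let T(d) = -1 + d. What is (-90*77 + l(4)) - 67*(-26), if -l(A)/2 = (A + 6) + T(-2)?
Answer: -5202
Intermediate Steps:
l(A) = -6 - 2*A (l(A) = -2*((A + 6) + (-1 - 2)) = -2*((6 + A) - 3) = -2*(3 + A) = -6 - 2*A)
(-90*77 + l(4)) - 67*(-26) = (-90*77 + (-6 - 2*4)) - 67*(-26) = (-6930 + (-6 - 8)) + 1742 = (-6930 - 14) + 1742 = -6944 + 1742 = -5202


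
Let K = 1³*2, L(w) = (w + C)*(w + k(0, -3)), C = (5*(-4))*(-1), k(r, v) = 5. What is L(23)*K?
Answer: 2408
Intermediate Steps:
C = 20 (C = -20*(-1) = 20)
L(w) = (5 + w)*(20 + w) (L(w) = (w + 20)*(w + 5) = (20 + w)*(5 + w) = (5 + w)*(20 + w))
K = 2 (K = 1*2 = 2)
L(23)*K = (100 + 23² + 25*23)*2 = (100 + 529 + 575)*2 = 1204*2 = 2408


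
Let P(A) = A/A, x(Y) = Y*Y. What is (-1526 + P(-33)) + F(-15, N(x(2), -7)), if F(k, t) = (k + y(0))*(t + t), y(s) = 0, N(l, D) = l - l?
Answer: -1525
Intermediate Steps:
x(Y) = Y²
P(A) = 1
N(l, D) = 0
F(k, t) = 2*k*t (F(k, t) = (k + 0)*(t + t) = k*(2*t) = 2*k*t)
(-1526 + P(-33)) + F(-15, N(x(2), -7)) = (-1526 + 1) + 2*(-15)*0 = -1525 + 0 = -1525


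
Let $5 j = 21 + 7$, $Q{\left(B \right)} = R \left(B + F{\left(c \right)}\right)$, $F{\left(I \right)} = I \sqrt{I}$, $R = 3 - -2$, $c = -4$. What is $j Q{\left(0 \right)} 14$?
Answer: $- 3136 i \approx - 3136.0 i$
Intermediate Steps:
$R = 5$ ($R = 3 + 2 = 5$)
$F{\left(I \right)} = I^{\frac{3}{2}}$
$Q{\left(B \right)} = - 40 i + 5 B$ ($Q{\left(B \right)} = 5 \left(B + \left(-4\right)^{\frac{3}{2}}\right) = 5 \left(B - 8 i\right) = - 40 i + 5 B$)
$j = \frac{28}{5}$ ($j = \frac{21 + 7}{5} = \frac{1}{5} \cdot 28 = \frac{28}{5} \approx 5.6$)
$j Q{\left(0 \right)} 14 = \frac{28 \left(- 40 i + 5 \cdot 0\right)}{5} \cdot 14 = \frac{28 \left(- 40 i + 0\right)}{5} \cdot 14 = \frac{28 \left(- 40 i\right)}{5} \cdot 14 = - 224 i 14 = - 3136 i$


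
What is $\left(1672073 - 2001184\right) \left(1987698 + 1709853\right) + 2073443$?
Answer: $-1216902633718$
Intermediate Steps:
$\left(1672073 - 2001184\right) \left(1987698 + 1709853\right) + 2073443 = \left(-329111\right) 3697551 + 2073443 = -1216904707161 + 2073443 = -1216902633718$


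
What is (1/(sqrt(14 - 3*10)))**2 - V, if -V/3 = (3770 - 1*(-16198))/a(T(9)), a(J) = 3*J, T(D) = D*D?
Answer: 106469/432 ≈ 246.46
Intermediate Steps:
T(D) = D**2
V = -6656/27 (V = -3*(3770 - 1*(-16198))/(3*9**2) = -3*(3770 + 16198)/(3*81) = -59904/243 = -3*6656/81 = -6656/27 ≈ -246.52)
(1/(sqrt(14 - 3*10)))**2 - V = (1/(sqrt(14 - 3*10)))**2 - 1*(-6656/27) = (1/(sqrt(14 - 30)))**2 + 6656/27 = (1/(sqrt(-16)))**2 + 6656/27 = (1/(4*I))**2 + 6656/27 = (-I/4)**2 + 6656/27 = -1/16 + 6656/27 = 106469/432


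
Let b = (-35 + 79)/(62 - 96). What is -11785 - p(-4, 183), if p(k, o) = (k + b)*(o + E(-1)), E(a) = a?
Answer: -183965/17 ≈ -10821.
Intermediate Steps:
b = -22/17 (b = 44/(-34) = 44*(-1/34) = -22/17 ≈ -1.2941)
p(k, o) = (-1 + o)*(-22/17 + k) (p(k, o) = (k - 22/17)*(o - 1) = (-22/17 + k)*(-1 + o) = (-1 + o)*(-22/17 + k))
-11785 - p(-4, 183) = -11785 - (22/17 - 1*(-4) - 22/17*183 - 4*183) = -11785 - (22/17 + 4 - 4026/17 - 732) = -11785 - 1*(-16380/17) = -11785 + 16380/17 = -183965/17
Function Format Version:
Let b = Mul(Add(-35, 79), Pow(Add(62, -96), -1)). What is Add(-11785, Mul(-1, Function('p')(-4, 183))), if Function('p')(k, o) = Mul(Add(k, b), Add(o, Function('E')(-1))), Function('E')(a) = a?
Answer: Rational(-183965, 17) ≈ -10821.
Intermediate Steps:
b = Rational(-22, 17) (b = Mul(44, Pow(-34, -1)) = Mul(44, Rational(-1, 34)) = Rational(-22, 17) ≈ -1.2941)
Function('p')(k, o) = Mul(Add(-1, o), Add(Rational(-22, 17), k)) (Function('p')(k, o) = Mul(Add(k, Rational(-22, 17)), Add(o, -1)) = Mul(Add(Rational(-22, 17), k), Add(-1, o)) = Mul(Add(-1, o), Add(Rational(-22, 17), k)))
Add(-11785, Mul(-1, Function('p')(-4, 183))) = Add(-11785, Mul(-1, Add(Rational(22, 17), Mul(-1, -4), Mul(Rational(-22, 17), 183), Mul(-4, 183)))) = Add(-11785, Mul(-1, Add(Rational(22, 17), 4, Rational(-4026, 17), -732))) = Add(-11785, Mul(-1, Rational(-16380, 17))) = Add(-11785, Rational(16380, 17)) = Rational(-183965, 17)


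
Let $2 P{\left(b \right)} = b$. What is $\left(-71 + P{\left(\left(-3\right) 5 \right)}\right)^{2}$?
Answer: $\frac{24649}{4} \approx 6162.3$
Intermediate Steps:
$P{\left(b \right)} = \frac{b}{2}$
$\left(-71 + P{\left(\left(-3\right) 5 \right)}\right)^{2} = \left(-71 + \frac{\left(-3\right) 5}{2}\right)^{2} = \left(-71 + \frac{1}{2} \left(-15\right)\right)^{2} = \left(-71 - \frac{15}{2}\right)^{2} = \left(- \frac{157}{2}\right)^{2} = \frac{24649}{4}$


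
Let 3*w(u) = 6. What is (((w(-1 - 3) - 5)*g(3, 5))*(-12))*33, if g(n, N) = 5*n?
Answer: 17820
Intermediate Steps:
w(u) = 2 (w(u) = (⅓)*6 = 2)
(((w(-1 - 3) - 5)*g(3, 5))*(-12))*33 = (((2 - 5)*(5*3))*(-12))*33 = (-3*15*(-12))*33 = -45*(-12)*33 = 540*33 = 17820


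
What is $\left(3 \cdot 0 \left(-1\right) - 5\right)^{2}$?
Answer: $25$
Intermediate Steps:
$\left(3 \cdot 0 \left(-1\right) - 5\right)^{2} = \left(0 \left(-1\right) - 5\right)^{2} = \left(0 - 5\right)^{2} = \left(-5\right)^{2} = 25$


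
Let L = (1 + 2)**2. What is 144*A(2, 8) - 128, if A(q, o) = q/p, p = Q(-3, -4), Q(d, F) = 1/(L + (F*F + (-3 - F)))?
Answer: 7360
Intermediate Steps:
L = 9 (L = 3**2 = 9)
Q(d, F) = 1/(6 + F**2 - F) (Q(d, F) = 1/(9 + (F*F + (-3 - F))) = 1/(9 + (F**2 + (-3 - F))) = 1/(9 + (-3 + F**2 - F)) = 1/(6 + F**2 - F))
p = 1/26 (p = 1/(6 + (-4)**2 - 1*(-4)) = 1/(6 + 16 + 4) = 1/26 ≈ 0.038462)
A(q, o) = 26*q (A(q, o) = q/(1/26) = q*26 = 26*q)
144*A(2, 8) - 128 = 144*(26*2) - 128 = 144*52 - 128 = 7488 - 128 = 7360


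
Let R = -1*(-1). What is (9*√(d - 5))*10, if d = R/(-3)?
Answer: 120*I*√3 ≈ 207.85*I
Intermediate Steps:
R = 1
d = -⅓ (d = 1/(-3) = 1*(-⅓) = -⅓ ≈ -0.33333)
(9*√(d - 5))*10 = (9*√(-⅓ - 5))*10 = (9*√(-16/3))*10 = (9*(4*I*√3/3))*10 = (12*I*√3)*10 = 120*I*√3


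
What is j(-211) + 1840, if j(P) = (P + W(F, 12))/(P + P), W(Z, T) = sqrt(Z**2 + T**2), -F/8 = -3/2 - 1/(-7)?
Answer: 3681/2 - 2*sqrt(802)/1477 ≈ 1840.5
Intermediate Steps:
F = 76/7 (F = -8*(-3/2 - 1/(-7)) = -8*(-3*1/2 - 1*(-1/7)) = -8*(-3/2 + 1/7) = -8*(-19/14) = 76/7 ≈ 10.857)
W(Z, T) = sqrt(T**2 + Z**2)
j(P) = (P + 4*sqrt(802)/7)/(2*P) (j(P) = (P + sqrt(12**2 + (76/7)**2))/(P + P) = (P + sqrt(144 + 5776/49))/((2*P)) = (P + sqrt(12832/49))*(1/(2*P)) = (P + 4*sqrt(802)/7)*(1/(2*P)) = (P + 4*sqrt(802)/7)/(2*P))
j(-211) + 1840 = (1/14)*(4*sqrt(802) + 7*(-211))/(-211) + 1840 = (1/14)*(-1/211)*(4*sqrt(802) - 1477) + 1840 = (1/14)*(-1/211)*(-1477 + 4*sqrt(802)) + 1840 = (1/2 - 2*sqrt(802)/1477) + 1840 = 3681/2 - 2*sqrt(802)/1477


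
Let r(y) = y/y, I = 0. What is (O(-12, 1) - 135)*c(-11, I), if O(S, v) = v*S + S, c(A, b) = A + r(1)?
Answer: 1590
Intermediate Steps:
r(y) = 1
c(A, b) = 1 + A (c(A, b) = A + 1 = 1 + A)
O(S, v) = S + S*v (O(S, v) = S*v + S = S + S*v)
(O(-12, 1) - 135)*c(-11, I) = (-12*(1 + 1) - 135)*(1 - 11) = (-12*2 - 135)*(-10) = (-24 - 135)*(-10) = -159*(-10) = 1590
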